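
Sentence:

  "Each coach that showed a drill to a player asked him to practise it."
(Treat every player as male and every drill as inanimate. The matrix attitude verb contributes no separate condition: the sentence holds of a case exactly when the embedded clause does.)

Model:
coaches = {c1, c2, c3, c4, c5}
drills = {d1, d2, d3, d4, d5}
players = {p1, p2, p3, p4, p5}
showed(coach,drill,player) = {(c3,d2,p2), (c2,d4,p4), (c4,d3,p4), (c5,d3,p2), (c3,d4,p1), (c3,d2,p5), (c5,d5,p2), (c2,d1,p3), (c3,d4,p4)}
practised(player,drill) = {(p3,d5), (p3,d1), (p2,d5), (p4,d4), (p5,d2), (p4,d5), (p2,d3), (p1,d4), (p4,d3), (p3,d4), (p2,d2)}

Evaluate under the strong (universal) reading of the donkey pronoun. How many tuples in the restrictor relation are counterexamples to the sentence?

0

"him" takes "a player" as antecedent and "it" takes "a drill"; both are donkey pronouns co-varying with the restrictor.
Strong reading: for every (c,d,p) with showed(c,d,p), practised(p,d).
Restrictor triples: (c2,d1,p3)→practised(p3,d1) ✓  (c2,d4,p4)→practised(p4,d4) ✓  (c3,d2,p2)→practised(p2,d2) ✓  (c3,d2,p5)→practised(p5,d2) ✓  (c3,d4,p1)→practised(p1,d4) ✓  (c3,d4,p4)→practised(p4,d4) ✓  (c4,d3,p4)→practised(p4,d3) ✓  (c5,d3,p2)→practised(p2,d3) ✓  (c5,d5,p2)→practised(p2,d5) ✓
Counterexamples (restrictor triples failing the scope): 0.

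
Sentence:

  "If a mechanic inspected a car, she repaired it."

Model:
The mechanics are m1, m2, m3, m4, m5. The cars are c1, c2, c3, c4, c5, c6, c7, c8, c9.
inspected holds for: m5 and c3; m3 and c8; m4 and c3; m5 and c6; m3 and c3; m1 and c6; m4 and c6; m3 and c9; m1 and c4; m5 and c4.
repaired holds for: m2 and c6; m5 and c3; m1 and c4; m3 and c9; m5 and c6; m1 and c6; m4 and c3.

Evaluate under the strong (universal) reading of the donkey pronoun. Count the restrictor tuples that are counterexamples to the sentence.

4

"it" takes "a car" as antecedent — a donkey pronoun bound across the clause boundary.
Strong reading: for every (m,c) with inspected(m,c), repaired(m,c).
Restrictor pairs: (m1,c4) ✓  (m1,c6) ✓  (m3,c3) ✗  (m3,c8) ✗  (m3,c9) ✓  (m4,c3) ✓  (m4,c6) ✗  (m5,c3) ✓  (m5,c4) ✗  (m5,c6) ✓
Counterexamples (restrictor pairs failing the scope): 4.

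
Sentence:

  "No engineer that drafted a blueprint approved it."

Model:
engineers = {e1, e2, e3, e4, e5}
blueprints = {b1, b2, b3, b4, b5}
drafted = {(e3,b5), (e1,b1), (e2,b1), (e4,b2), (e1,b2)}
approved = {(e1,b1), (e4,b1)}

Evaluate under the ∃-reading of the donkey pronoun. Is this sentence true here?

"it" takes "a blueprint" as antecedent — a donkey pronoun bound across the clause boundary.
Truth condition: for no (e,b) with drafted(e,b) does approved(e,b) hold.
Restrictor pairs — does the scope hold? (e1,b1):holds  (e1,b2):fails  (e2,b1):fails  (e3,b5):fails  (e4,b2):fails
Scope holds for 1 pair(s), so the sentence is false.

False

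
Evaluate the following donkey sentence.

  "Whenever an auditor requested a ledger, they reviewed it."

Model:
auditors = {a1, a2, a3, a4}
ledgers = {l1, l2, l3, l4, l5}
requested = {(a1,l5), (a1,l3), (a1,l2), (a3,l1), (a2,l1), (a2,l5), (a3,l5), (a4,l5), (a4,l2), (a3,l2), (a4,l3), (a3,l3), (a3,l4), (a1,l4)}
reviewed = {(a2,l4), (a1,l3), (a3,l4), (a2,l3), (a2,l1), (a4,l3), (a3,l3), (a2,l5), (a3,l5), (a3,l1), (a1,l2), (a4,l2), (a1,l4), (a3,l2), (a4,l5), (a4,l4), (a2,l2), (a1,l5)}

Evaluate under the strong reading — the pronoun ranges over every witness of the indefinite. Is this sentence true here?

True

"it" takes "a ledger" as antecedent — a donkey pronoun bound across the clause boundary.
Strong reading: for every (a,l) with requested(a,l), reviewed(a,l).
Restrictor pairs: (a1,l2) ✓  (a1,l3) ✓  (a1,l4) ✓  (a1,l5) ✓  (a2,l1) ✓  (a2,l5) ✓  (a3,l1) ✓  (a3,l2) ✓  (a3,l3) ✓  (a3,l4) ✓  (a3,l5) ✓  (a4,l2) ✓  (a4,l3) ✓  (a4,l5) ✓
Every restrictor pair satisfies the scope.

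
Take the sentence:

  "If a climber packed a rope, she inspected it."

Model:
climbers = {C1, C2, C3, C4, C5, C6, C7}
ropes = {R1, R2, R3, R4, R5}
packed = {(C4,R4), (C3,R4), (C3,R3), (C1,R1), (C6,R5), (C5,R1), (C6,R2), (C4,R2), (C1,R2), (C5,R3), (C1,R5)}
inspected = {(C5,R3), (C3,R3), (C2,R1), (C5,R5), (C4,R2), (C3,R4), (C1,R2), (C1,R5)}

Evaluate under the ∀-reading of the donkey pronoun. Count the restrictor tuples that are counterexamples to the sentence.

5

"it" takes "a rope" as antecedent — a donkey pronoun bound across the clause boundary.
Strong reading: for every (c,r) with packed(c,r), inspected(c,r).
Restrictor pairs: (C1,R1) ✗  (C1,R2) ✓  (C1,R5) ✓  (C3,R3) ✓  (C3,R4) ✓  (C4,R2) ✓  (C4,R4) ✗  (C5,R1) ✗  (C5,R3) ✓  (C6,R2) ✗  (C6,R5) ✗
Counterexamples (restrictor pairs failing the scope): 5.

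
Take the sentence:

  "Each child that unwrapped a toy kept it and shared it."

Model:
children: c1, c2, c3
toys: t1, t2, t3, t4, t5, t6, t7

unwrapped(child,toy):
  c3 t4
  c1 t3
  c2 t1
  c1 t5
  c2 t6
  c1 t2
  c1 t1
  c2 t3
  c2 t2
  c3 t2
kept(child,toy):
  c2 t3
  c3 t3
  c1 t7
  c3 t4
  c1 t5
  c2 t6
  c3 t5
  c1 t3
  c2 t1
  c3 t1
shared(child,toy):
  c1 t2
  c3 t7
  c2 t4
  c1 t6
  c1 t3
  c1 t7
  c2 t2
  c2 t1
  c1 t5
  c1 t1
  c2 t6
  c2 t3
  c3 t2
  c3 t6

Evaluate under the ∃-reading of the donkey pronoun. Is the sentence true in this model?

"it" takes "a toy" as antecedent — a donkey pronoun bound across the clause boundary.
Weak reading: every child c with some unwrapped-toy has at least one unwrapped-toy t such that kept(c,t) ∧ shared(c,t).
Per child: c1:✓  c2:✓  c3:✗
c3 has no witness among its unwrapped-toys.

False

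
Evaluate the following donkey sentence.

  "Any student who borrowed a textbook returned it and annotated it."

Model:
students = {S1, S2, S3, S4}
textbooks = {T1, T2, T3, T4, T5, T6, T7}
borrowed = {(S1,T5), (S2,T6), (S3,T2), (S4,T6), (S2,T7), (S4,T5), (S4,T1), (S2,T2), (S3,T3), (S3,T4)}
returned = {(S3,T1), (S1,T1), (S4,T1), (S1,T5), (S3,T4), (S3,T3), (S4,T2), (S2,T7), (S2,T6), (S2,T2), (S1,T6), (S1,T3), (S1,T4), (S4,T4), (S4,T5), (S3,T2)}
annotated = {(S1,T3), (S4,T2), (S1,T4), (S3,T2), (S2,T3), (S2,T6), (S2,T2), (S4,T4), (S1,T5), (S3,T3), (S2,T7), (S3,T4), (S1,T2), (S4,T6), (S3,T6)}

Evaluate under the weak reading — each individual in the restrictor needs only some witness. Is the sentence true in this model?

False

"it" takes "a textbook" as antecedent — a donkey pronoun bound across the clause boundary.
Weak reading: every student s with some borrowed-textbook has at least one borrowed-textbook t such that returned(s,t) ∧ annotated(s,t).
Per student: S1:✓  S2:✓  S3:✓  S4:✗
S4 has no witness among its borrowed-textbooks.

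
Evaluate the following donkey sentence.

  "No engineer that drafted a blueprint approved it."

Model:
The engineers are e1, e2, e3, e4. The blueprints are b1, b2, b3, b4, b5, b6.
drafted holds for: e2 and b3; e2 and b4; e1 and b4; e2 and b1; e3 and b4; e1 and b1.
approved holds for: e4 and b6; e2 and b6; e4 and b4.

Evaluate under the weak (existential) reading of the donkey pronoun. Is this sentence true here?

True

"it" takes "a blueprint" as antecedent — a donkey pronoun bound across the clause boundary.
Truth condition: for no (e,b) with drafted(e,b) does approved(e,b) hold.
Restrictor pairs — does the scope hold? (e1,b1):fails  (e1,b4):fails  (e2,b1):fails  (e2,b3):fails  (e2,b4):fails  (e3,b4):fails
Scope holds for no restrictor pair, so the sentence is true.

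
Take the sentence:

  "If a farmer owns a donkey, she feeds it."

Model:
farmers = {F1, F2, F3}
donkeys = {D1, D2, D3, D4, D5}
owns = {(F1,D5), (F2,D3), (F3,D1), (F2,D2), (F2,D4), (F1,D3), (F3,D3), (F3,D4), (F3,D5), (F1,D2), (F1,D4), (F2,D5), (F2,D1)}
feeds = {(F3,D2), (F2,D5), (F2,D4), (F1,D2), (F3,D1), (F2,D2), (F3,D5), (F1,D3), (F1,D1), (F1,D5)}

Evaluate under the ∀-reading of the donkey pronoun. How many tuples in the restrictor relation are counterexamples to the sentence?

"it" takes "a donkey" as antecedent — a donkey pronoun bound across the clause boundary.
Strong reading: for every (f,d) with owns(f,d), feeds(f,d).
Restrictor pairs: (F1,D2) ✓  (F1,D3) ✓  (F1,D4) ✗  (F1,D5) ✓  (F2,D1) ✗  (F2,D2) ✓  (F2,D3) ✗  (F2,D4) ✓  (F2,D5) ✓  (F3,D1) ✓  (F3,D3) ✗  (F3,D4) ✗  (F3,D5) ✓
Counterexamples (restrictor pairs failing the scope): 5.

5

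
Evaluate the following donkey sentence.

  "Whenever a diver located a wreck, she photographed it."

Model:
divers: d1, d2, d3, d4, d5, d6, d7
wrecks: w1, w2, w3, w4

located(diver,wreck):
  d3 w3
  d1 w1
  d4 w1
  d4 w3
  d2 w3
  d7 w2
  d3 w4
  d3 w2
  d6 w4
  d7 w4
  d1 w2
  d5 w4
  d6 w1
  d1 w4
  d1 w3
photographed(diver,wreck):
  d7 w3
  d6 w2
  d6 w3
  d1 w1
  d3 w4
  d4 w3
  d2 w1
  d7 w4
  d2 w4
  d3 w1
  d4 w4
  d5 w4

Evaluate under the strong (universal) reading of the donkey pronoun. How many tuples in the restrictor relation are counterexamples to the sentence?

10

"it" takes "a wreck" as antecedent — a donkey pronoun bound across the clause boundary.
Strong reading: for every (d,w) with located(d,w), photographed(d,w).
Restrictor pairs: (d1,w1) ✓  (d1,w2) ✗  (d1,w3) ✗  (d1,w4) ✗  (d2,w3) ✗  (d3,w2) ✗  (d3,w3) ✗  (d3,w4) ✓  (d4,w1) ✗  (d4,w3) ✓  (d5,w4) ✓  (d6,w1) ✗  (d6,w4) ✗  (d7,w2) ✗  (d7,w4) ✓
Counterexamples (restrictor pairs failing the scope): 10.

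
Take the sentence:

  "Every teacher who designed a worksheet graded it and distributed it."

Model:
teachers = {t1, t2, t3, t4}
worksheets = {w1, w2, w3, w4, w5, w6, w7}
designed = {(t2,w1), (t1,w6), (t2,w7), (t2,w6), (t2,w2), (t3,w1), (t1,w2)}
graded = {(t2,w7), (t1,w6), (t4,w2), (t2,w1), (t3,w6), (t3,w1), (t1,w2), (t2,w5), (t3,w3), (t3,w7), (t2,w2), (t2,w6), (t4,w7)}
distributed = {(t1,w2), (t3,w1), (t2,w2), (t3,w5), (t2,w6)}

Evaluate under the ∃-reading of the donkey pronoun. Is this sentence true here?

True

"it" takes "a worksheet" as antecedent — a donkey pronoun bound across the clause boundary.
Weak reading: every teacher t with some designed-worksheet has at least one designed-worksheet w such that graded(t,w) ∧ distributed(t,w).
Per teacher: t1:✓  t2:✓  t3:✓
Every teacher in the restrictor has a witness.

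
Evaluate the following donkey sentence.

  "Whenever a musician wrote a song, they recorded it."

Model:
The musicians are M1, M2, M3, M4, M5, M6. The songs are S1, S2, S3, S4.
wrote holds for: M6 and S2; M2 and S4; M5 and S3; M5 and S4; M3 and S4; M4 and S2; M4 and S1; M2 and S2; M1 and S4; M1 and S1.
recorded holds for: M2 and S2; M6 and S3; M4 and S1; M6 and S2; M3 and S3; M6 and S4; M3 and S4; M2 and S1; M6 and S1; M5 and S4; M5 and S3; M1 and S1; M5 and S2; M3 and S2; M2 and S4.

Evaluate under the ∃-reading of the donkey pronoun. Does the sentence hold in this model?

True

"it" takes "a song" as antecedent — a donkey pronoun bound across the clause boundary.
Weak reading: every musician m with some wrote-song has at least one wrote-song s such that recorded(m,s).
Per musician: M1:✓  M2:✓  M3:✓  M4:✓  M5:✓  M6:✓
Every musician in the restrictor has a witness.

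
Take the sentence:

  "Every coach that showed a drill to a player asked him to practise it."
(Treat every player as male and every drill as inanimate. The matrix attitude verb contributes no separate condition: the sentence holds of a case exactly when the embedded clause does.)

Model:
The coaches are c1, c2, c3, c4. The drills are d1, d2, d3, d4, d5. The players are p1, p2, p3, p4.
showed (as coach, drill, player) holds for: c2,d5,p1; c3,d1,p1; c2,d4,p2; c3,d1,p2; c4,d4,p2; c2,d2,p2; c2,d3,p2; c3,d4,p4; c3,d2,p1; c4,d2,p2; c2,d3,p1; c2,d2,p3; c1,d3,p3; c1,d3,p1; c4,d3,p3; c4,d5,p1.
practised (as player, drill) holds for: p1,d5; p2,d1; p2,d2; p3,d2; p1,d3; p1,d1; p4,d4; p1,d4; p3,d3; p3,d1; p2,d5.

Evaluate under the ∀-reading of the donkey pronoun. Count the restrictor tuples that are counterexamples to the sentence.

4

"him" takes "a player" as antecedent and "it" takes "a drill"; both are donkey pronouns co-varying with the restrictor.
Strong reading: for every (c,d,p) with showed(c,d,p), practised(p,d).
Restrictor triples: (c1,d3,p1)→practised(p1,d3) ✓  (c1,d3,p3)→practised(p3,d3) ✓  (c2,d2,p2)→practised(p2,d2) ✓  (c2,d2,p3)→practised(p3,d2) ✓  (c2,d3,p1)→practised(p1,d3) ✓  (c2,d3,p2)→practised(p2,d3) ✗  (c2,d4,p2)→practised(p2,d4) ✗  (c2,d5,p1)→practised(p1,d5) ✓  (c3,d1,p1)→practised(p1,d1) ✓  (c3,d1,p2)→practised(p2,d1) ✓  (c3,d2,p1)→practised(p1,d2) ✗  (c3,d4,p4)→practised(p4,d4) ✓  (c4,d2,p2)→practised(p2,d2) ✓  (c4,d3,p3)→practised(p3,d3) ✓  (c4,d4,p2)→practised(p2,d4) ✗  (c4,d5,p1)→practised(p1,d5) ✓
Counterexamples (restrictor triples failing the scope): 4.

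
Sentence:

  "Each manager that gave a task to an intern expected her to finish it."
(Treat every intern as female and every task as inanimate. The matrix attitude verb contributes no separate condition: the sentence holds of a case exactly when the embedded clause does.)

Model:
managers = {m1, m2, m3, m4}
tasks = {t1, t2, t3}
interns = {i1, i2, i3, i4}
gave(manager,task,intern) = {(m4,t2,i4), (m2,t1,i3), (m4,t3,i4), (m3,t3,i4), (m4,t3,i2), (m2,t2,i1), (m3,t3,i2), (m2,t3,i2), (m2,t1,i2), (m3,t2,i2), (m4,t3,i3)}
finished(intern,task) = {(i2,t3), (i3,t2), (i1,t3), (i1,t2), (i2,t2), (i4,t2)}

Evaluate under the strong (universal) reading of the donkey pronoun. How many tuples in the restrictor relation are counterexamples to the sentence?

5

"her" takes "an intern" as antecedent and "it" takes "a task"; both are donkey pronouns co-varying with the restrictor.
Strong reading: for every (m,t,i) with gave(m,t,i), finished(i,t).
Restrictor triples: (m2,t1,i2)→finished(i2,t1) ✗  (m2,t1,i3)→finished(i3,t1) ✗  (m2,t2,i1)→finished(i1,t2) ✓  (m2,t3,i2)→finished(i2,t3) ✓  (m3,t2,i2)→finished(i2,t2) ✓  (m3,t3,i2)→finished(i2,t3) ✓  (m3,t3,i4)→finished(i4,t3) ✗  (m4,t2,i4)→finished(i4,t2) ✓  (m4,t3,i2)→finished(i2,t3) ✓  (m4,t3,i3)→finished(i3,t3) ✗  (m4,t3,i4)→finished(i4,t3) ✗
Counterexamples (restrictor triples failing the scope): 5.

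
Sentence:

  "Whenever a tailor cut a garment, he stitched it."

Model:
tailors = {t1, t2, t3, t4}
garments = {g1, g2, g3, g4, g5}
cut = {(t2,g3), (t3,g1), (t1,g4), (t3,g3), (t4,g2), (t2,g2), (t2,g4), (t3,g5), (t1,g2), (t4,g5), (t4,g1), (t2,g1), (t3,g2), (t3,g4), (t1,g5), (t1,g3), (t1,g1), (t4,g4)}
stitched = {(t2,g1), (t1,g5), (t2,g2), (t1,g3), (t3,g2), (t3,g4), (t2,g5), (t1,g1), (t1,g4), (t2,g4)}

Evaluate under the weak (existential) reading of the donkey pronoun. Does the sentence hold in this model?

"it" takes "a garment" as antecedent — a donkey pronoun bound across the clause boundary.
Weak reading: every tailor t with some cut-garment has at least one cut-garment g such that stitched(t,g).
Per tailor: t1:✓  t2:✓  t3:✓  t4:✗
t4 has no witness among its cut-garments.

False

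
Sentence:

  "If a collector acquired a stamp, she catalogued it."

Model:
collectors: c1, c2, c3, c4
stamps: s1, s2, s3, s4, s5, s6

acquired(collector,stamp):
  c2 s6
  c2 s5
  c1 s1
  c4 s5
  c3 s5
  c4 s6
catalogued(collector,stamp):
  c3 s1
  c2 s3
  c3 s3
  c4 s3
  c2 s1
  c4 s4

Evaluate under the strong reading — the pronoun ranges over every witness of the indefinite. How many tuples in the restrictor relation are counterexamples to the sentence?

6

"it" takes "a stamp" as antecedent — a donkey pronoun bound across the clause boundary.
Strong reading: for every (c,s) with acquired(c,s), catalogued(c,s).
Restrictor pairs: (c1,s1) ✗  (c2,s5) ✗  (c2,s6) ✗  (c3,s5) ✗  (c4,s5) ✗  (c4,s6) ✗
Counterexamples (restrictor pairs failing the scope): 6.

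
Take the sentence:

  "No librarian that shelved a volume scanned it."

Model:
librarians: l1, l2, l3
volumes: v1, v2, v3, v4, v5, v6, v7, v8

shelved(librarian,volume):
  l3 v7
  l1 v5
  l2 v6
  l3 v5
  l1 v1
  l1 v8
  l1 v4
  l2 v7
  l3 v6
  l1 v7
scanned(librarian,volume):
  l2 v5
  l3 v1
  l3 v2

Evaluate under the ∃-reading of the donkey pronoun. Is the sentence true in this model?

"it" takes "a volume" as antecedent — a donkey pronoun bound across the clause boundary.
Truth condition: for no (l,v) with shelved(l,v) does scanned(l,v) hold.
Restrictor pairs — does the scope hold? (l1,v1):fails  (l1,v4):fails  (l1,v5):fails  (l1,v7):fails  (l1,v8):fails  (l2,v6):fails  (l2,v7):fails  (l3,v5):fails  (l3,v6):fails  (l3,v7):fails
Scope holds for no restrictor pair, so the sentence is true.

True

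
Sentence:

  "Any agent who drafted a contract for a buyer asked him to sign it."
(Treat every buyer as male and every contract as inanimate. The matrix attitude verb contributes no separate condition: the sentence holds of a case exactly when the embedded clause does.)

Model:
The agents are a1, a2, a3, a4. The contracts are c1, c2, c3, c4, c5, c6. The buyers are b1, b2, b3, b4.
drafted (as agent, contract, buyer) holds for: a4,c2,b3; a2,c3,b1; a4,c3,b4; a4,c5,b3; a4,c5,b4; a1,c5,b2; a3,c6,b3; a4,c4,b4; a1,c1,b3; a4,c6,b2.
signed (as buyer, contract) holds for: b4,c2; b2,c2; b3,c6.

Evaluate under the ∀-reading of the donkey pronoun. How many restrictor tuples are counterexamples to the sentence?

"him" takes "a buyer" as antecedent and "it" takes "a contract"; both are donkey pronouns co-varying with the restrictor.
Strong reading: for every (a,c,b) with drafted(a,c,b), signed(b,c).
Restrictor triples: (a1,c1,b3)→signed(b3,c1) ✗  (a1,c5,b2)→signed(b2,c5) ✗  (a2,c3,b1)→signed(b1,c3) ✗  (a3,c6,b3)→signed(b3,c6) ✓  (a4,c2,b3)→signed(b3,c2) ✗  (a4,c3,b4)→signed(b4,c3) ✗  (a4,c4,b4)→signed(b4,c4) ✗  (a4,c5,b3)→signed(b3,c5) ✗  (a4,c5,b4)→signed(b4,c5) ✗  (a4,c6,b2)→signed(b2,c6) ✗
Counterexamples (restrictor triples failing the scope): 9.

9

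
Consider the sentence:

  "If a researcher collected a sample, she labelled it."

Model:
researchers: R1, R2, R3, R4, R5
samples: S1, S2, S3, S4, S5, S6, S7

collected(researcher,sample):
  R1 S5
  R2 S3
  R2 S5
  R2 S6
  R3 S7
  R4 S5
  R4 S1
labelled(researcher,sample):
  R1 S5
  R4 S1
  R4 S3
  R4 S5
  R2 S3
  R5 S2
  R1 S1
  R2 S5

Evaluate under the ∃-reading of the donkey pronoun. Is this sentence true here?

False

"it" takes "a sample" as antecedent — a donkey pronoun bound across the clause boundary.
Weak reading: every researcher r with some collected-sample has at least one collected-sample s such that labelled(r,s).
Per researcher: R1:✓  R2:✓  R3:✗  R4:✓
R3 has no witness among its collected-samples.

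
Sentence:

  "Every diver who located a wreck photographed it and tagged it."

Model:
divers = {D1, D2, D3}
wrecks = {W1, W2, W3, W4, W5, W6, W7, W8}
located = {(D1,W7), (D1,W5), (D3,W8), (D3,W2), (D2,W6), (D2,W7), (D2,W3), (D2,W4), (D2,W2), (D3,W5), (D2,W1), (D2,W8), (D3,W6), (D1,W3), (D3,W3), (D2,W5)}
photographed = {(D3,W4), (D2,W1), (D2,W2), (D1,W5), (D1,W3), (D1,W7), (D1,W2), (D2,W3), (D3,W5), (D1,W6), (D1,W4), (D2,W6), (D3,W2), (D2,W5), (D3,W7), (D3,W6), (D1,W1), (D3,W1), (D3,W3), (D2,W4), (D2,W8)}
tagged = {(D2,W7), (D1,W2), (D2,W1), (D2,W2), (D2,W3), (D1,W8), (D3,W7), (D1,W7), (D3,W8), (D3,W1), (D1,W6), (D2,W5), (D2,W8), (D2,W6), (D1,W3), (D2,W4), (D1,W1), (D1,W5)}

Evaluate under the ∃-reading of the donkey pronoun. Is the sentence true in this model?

"it" takes "a wreck" as antecedent — a donkey pronoun bound across the clause boundary.
Weak reading: every diver d with some located-wreck has at least one located-wreck w such that photographed(d,w) ∧ tagged(d,w).
Per diver: D1:✓  D2:✓  D3:✗
D3 has no witness among its located-wrecks.

False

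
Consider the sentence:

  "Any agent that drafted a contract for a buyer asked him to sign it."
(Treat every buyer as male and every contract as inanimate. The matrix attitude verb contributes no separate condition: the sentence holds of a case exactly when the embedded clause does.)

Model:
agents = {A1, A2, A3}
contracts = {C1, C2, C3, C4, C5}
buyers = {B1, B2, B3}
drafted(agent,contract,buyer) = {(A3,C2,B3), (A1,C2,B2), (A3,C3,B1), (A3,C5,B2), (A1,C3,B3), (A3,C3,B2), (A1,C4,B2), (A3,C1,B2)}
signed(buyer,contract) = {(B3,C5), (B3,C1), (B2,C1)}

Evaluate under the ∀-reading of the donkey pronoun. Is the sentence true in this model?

"him" takes "a buyer" as antecedent and "it" takes "a contract"; both are donkey pronouns co-varying with the restrictor.
Strong reading: for every (a,c,b) with drafted(a,c,b), signed(b,c).
Restrictor triples: (A1,C2,B2)→signed(B2,C2) ✗  (A1,C3,B3)→signed(B3,C3) ✗  (A1,C4,B2)→signed(B2,C4) ✗  (A3,C1,B2)→signed(B2,C1) ✓  (A3,C2,B3)→signed(B3,C2) ✗  (A3,C3,B1)→signed(B1,C3) ✗  (A3,C3,B2)→signed(B2,C3) ✗  (A3,C5,B2)→signed(B2,C5) ✗
Counterexample: (A1,C2,B2) — signed(B2,C2) does not hold.

False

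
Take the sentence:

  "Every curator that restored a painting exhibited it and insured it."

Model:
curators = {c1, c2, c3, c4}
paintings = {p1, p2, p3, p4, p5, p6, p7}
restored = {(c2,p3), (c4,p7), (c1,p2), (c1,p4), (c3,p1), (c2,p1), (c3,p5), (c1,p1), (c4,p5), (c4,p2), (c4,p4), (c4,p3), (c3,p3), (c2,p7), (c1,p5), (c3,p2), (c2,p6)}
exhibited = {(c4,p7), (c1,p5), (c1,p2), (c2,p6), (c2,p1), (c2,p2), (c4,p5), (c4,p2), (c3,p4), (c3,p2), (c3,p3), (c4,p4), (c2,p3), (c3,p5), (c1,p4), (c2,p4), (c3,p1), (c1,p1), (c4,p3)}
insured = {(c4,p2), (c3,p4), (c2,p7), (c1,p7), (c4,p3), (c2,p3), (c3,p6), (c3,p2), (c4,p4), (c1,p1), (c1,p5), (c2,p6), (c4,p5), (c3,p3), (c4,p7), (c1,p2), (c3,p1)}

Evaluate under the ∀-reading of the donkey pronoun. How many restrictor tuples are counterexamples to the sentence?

4

"it" takes "a painting" as antecedent — a donkey pronoun bound across the clause boundary.
Strong reading: for every (c,p) with restored(c,p), exhibited(c,p) ∧ insured(c,p).
Restrictor pairs: (c1,p1) ✓  (c1,p2) ✓  (c1,p4) ✗  (c1,p5) ✓  (c2,p1) ✗  (c2,p3) ✓  (c2,p6) ✓  (c2,p7) ✗  (c3,p1) ✓  (c3,p2) ✓  (c3,p3) ✓  (c3,p5) ✗  (c4,p2) ✓  (c4,p3) ✓  (c4,p4) ✓  (c4,p5) ✓  (c4,p7) ✓
Counterexamples (restrictor pairs failing the scope): 4.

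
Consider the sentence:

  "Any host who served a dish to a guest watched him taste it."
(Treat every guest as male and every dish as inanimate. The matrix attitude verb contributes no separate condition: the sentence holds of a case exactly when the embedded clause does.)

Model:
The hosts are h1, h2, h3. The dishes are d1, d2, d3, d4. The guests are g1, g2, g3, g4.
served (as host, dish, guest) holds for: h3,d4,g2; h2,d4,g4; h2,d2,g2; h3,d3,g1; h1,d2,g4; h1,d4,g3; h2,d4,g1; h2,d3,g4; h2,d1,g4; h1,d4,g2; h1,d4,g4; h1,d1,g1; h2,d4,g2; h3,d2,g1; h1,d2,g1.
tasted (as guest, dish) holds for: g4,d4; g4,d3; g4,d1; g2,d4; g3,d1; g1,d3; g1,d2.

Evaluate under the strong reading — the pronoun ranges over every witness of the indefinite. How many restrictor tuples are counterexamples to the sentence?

"him" takes "a guest" as antecedent and "it" takes "a dish"; both are donkey pronouns co-varying with the restrictor.
Strong reading: for every (h,d,g) with served(h,d,g), tasted(g,d).
Restrictor triples: (h1,d1,g1)→tasted(g1,d1) ✗  (h1,d2,g1)→tasted(g1,d2) ✓  (h1,d2,g4)→tasted(g4,d2) ✗  (h1,d4,g2)→tasted(g2,d4) ✓  (h1,d4,g3)→tasted(g3,d4) ✗  (h1,d4,g4)→tasted(g4,d4) ✓  (h2,d1,g4)→tasted(g4,d1) ✓  (h2,d2,g2)→tasted(g2,d2) ✗  (h2,d3,g4)→tasted(g4,d3) ✓  (h2,d4,g1)→tasted(g1,d4) ✗  (h2,d4,g2)→tasted(g2,d4) ✓  (h2,d4,g4)→tasted(g4,d4) ✓  (h3,d2,g1)→tasted(g1,d2) ✓  (h3,d3,g1)→tasted(g1,d3) ✓  (h3,d4,g2)→tasted(g2,d4) ✓
Counterexamples (restrictor triples failing the scope): 5.

5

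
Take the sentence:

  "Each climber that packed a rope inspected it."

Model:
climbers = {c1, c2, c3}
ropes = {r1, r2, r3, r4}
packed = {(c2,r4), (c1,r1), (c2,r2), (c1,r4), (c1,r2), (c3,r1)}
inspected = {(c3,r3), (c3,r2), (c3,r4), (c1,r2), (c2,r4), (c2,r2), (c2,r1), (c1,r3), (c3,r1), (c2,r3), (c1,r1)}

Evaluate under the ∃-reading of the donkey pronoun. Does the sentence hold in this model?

True

"it" takes "a rope" as antecedent — a donkey pronoun bound across the clause boundary.
Weak reading: every climber c with some packed-rope has at least one packed-rope r such that inspected(c,r).
Per climber: c1:✓  c2:✓  c3:✓
Every climber in the restrictor has a witness.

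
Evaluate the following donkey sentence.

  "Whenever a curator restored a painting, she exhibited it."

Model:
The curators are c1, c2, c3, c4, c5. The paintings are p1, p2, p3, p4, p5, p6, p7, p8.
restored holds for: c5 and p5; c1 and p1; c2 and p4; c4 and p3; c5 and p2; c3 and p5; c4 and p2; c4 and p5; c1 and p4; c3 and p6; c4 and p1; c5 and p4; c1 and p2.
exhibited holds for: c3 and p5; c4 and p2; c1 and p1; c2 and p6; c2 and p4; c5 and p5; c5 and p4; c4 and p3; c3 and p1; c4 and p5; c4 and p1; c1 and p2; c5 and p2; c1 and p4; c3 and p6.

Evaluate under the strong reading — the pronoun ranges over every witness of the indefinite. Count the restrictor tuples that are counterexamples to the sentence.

"it" takes "a painting" as antecedent — a donkey pronoun bound across the clause boundary.
Strong reading: for every (c,p) with restored(c,p), exhibited(c,p).
Restrictor pairs: (c1,p1) ✓  (c1,p2) ✓  (c1,p4) ✓  (c2,p4) ✓  (c3,p5) ✓  (c3,p6) ✓  (c4,p1) ✓  (c4,p2) ✓  (c4,p3) ✓  (c4,p5) ✓  (c5,p2) ✓  (c5,p4) ✓  (c5,p5) ✓
Counterexamples (restrictor pairs failing the scope): 0.

0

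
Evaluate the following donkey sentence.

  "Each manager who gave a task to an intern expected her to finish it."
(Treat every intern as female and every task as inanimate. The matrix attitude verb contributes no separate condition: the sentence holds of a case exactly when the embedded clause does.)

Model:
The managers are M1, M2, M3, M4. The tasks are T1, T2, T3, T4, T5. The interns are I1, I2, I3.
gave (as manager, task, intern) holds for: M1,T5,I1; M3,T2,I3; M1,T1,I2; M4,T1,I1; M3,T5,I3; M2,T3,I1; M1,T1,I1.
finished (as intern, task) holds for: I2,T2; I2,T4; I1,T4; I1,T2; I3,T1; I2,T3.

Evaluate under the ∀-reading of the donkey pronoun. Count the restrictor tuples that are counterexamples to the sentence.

7

"her" takes "an intern" as antecedent and "it" takes "a task"; both are donkey pronouns co-varying with the restrictor.
Strong reading: for every (m,t,i) with gave(m,t,i), finished(i,t).
Restrictor triples: (M1,T1,I1)→finished(I1,T1) ✗  (M1,T1,I2)→finished(I2,T1) ✗  (M1,T5,I1)→finished(I1,T5) ✗  (M2,T3,I1)→finished(I1,T3) ✗  (M3,T2,I3)→finished(I3,T2) ✗  (M3,T5,I3)→finished(I3,T5) ✗  (M4,T1,I1)→finished(I1,T1) ✗
Counterexamples (restrictor triples failing the scope): 7.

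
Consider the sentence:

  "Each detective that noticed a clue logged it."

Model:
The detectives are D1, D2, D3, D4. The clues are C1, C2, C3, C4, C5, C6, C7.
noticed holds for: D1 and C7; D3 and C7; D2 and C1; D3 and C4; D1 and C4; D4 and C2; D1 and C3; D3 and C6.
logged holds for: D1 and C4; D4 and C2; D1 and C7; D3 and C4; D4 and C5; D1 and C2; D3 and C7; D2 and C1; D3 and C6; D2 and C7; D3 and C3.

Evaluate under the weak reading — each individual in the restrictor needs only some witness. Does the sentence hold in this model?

"it" takes "a clue" as antecedent — a donkey pronoun bound across the clause boundary.
Weak reading: every detective d with some noticed-clue has at least one noticed-clue c such that logged(d,c).
Per detective: D1:✓  D2:✓  D3:✓  D4:✓
Every detective in the restrictor has a witness.

True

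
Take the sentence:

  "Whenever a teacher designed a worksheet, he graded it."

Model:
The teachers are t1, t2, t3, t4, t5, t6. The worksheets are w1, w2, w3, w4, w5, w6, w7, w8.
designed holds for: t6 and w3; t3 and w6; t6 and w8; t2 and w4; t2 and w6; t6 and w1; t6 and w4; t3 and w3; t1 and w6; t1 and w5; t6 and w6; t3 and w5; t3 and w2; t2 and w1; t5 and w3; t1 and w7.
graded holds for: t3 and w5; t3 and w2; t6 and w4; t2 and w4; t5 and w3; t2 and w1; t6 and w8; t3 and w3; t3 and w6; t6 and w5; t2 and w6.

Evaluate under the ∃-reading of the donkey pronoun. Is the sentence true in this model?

False

"it" takes "a worksheet" as antecedent — a donkey pronoun bound across the clause boundary.
Weak reading: every teacher t with some designed-worksheet has at least one designed-worksheet w such that graded(t,w).
Per teacher: t1:✗  t2:✓  t3:✓  t5:✓  t6:✓
t1 has no witness among its designed-worksheets.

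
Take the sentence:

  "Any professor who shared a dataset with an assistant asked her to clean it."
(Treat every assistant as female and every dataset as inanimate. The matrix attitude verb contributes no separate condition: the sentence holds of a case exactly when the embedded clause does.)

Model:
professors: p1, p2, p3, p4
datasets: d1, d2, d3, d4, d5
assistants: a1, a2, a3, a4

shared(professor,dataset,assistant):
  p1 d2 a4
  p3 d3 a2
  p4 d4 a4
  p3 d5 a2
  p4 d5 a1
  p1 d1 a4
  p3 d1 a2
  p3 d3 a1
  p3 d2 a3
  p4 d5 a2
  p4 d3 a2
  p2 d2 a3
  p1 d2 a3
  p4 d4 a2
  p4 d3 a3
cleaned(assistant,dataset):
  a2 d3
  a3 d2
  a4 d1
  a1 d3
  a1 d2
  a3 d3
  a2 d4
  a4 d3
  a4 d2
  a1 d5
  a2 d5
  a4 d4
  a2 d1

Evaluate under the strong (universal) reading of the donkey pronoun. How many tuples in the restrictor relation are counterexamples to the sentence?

0

"her" takes "an assistant" as antecedent and "it" takes "a dataset"; both are donkey pronouns co-varying with the restrictor.
Strong reading: for every (p,d,a) with shared(p,d,a), cleaned(a,d).
Restrictor triples: (p1,d1,a4)→cleaned(a4,d1) ✓  (p1,d2,a3)→cleaned(a3,d2) ✓  (p1,d2,a4)→cleaned(a4,d2) ✓  (p2,d2,a3)→cleaned(a3,d2) ✓  (p3,d1,a2)→cleaned(a2,d1) ✓  (p3,d2,a3)→cleaned(a3,d2) ✓  (p3,d3,a1)→cleaned(a1,d3) ✓  (p3,d3,a2)→cleaned(a2,d3) ✓  (p3,d5,a2)→cleaned(a2,d5) ✓  (p4,d3,a2)→cleaned(a2,d3) ✓  (p4,d3,a3)→cleaned(a3,d3) ✓  (p4,d4,a2)→cleaned(a2,d4) ✓  (p4,d4,a4)→cleaned(a4,d4) ✓  (p4,d5,a1)→cleaned(a1,d5) ✓  (p4,d5,a2)→cleaned(a2,d5) ✓
Counterexamples (restrictor triples failing the scope): 0.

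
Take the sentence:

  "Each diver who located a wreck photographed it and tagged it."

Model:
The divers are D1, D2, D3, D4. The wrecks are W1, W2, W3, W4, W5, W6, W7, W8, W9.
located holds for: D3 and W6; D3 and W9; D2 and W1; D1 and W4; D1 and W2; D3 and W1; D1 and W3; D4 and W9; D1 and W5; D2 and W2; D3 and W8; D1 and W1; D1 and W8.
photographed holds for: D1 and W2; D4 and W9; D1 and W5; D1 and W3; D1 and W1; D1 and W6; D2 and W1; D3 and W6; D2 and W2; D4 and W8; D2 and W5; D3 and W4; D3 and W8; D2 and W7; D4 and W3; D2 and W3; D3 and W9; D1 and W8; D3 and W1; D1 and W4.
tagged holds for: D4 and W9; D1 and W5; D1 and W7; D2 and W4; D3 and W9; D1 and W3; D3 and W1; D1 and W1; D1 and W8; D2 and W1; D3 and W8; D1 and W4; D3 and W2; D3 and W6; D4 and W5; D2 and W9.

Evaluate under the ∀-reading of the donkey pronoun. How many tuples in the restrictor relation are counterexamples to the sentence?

2

"it" takes "a wreck" as antecedent — a donkey pronoun bound across the clause boundary.
Strong reading: for every (d,w) with located(d,w), photographed(d,w) ∧ tagged(d,w).
Restrictor pairs: (D1,W1) ✓  (D1,W2) ✗  (D1,W3) ✓  (D1,W4) ✓  (D1,W5) ✓  (D1,W8) ✓  (D2,W1) ✓  (D2,W2) ✗  (D3,W1) ✓  (D3,W6) ✓  (D3,W8) ✓  (D3,W9) ✓  (D4,W9) ✓
Counterexamples (restrictor pairs failing the scope): 2.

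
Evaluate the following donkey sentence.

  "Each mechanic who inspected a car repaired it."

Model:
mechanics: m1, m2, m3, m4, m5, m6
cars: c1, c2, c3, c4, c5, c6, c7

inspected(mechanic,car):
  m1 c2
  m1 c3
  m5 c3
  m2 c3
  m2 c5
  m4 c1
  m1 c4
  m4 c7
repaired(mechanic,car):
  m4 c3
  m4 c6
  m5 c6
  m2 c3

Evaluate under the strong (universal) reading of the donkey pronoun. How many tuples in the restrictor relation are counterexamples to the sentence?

7

"it" takes "a car" as antecedent — a donkey pronoun bound across the clause boundary.
Strong reading: for every (m,c) with inspected(m,c), repaired(m,c).
Restrictor pairs: (m1,c2) ✗  (m1,c3) ✗  (m1,c4) ✗  (m2,c3) ✓  (m2,c5) ✗  (m4,c1) ✗  (m4,c7) ✗  (m5,c3) ✗
Counterexamples (restrictor pairs failing the scope): 7.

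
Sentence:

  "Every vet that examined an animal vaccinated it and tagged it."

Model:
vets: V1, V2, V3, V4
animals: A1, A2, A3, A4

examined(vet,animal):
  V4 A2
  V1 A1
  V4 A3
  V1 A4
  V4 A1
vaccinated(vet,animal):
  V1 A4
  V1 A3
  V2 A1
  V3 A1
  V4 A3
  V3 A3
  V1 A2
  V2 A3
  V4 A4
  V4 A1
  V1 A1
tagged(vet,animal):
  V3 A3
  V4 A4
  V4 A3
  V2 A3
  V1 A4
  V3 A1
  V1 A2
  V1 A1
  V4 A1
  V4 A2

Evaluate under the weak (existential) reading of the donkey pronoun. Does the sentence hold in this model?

True

"it" takes "an animal" as antecedent — a donkey pronoun bound across the clause boundary.
Weak reading: every vet v with some examined-animal has at least one examined-animal a such that vaccinated(v,a) ∧ tagged(v,a).
Per vet: V1:✓  V4:✓
Every vet in the restrictor has a witness.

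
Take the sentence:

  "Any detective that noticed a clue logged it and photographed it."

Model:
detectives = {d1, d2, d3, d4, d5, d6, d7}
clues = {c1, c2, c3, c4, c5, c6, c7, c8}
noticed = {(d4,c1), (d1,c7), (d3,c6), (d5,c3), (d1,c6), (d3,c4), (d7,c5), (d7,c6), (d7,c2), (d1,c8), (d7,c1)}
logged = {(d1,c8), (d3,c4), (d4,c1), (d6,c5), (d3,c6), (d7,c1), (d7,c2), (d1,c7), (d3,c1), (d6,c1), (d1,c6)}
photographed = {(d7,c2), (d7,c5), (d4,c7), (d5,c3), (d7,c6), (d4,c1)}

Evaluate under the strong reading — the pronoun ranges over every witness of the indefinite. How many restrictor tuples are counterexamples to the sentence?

"it" takes "a clue" as antecedent — a donkey pronoun bound across the clause boundary.
Strong reading: for every (d,c) with noticed(d,c), logged(d,c) ∧ photographed(d,c).
Restrictor pairs: (d1,c6) ✗  (d1,c7) ✗  (d1,c8) ✗  (d3,c4) ✗  (d3,c6) ✗  (d4,c1) ✓  (d5,c3) ✗  (d7,c1) ✗  (d7,c2) ✓  (d7,c5) ✗  (d7,c6) ✗
Counterexamples (restrictor pairs failing the scope): 9.

9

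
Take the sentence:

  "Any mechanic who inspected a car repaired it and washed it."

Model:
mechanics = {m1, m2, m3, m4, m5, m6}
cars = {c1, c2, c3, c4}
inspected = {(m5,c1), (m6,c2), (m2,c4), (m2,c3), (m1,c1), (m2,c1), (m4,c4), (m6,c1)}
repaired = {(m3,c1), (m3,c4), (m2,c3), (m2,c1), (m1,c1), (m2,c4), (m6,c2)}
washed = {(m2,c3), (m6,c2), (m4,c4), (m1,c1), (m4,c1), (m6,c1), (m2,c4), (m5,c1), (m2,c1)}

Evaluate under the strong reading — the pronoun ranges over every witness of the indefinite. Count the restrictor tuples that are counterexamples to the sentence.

3

"it" takes "a car" as antecedent — a donkey pronoun bound across the clause boundary.
Strong reading: for every (m,c) with inspected(m,c), repaired(m,c) ∧ washed(m,c).
Restrictor pairs: (m1,c1) ✓  (m2,c1) ✓  (m2,c3) ✓  (m2,c4) ✓  (m4,c4) ✗  (m5,c1) ✗  (m6,c1) ✗  (m6,c2) ✓
Counterexamples (restrictor pairs failing the scope): 3.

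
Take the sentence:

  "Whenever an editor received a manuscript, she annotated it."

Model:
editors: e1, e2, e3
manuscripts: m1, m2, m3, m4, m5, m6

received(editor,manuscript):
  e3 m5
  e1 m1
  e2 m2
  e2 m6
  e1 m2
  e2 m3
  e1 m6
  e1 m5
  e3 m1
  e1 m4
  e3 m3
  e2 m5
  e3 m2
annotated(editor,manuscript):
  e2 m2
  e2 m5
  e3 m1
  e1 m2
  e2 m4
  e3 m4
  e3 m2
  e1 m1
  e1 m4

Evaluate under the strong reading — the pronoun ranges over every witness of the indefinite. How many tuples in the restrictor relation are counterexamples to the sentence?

6

"it" takes "a manuscript" as antecedent — a donkey pronoun bound across the clause boundary.
Strong reading: for every (e,m) with received(e,m), annotated(e,m).
Restrictor pairs: (e1,m1) ✓  (e1,m2) ✓  (e1,m4) ✓  (e1,m5) ✗  (e1,m6) ✗  (e2,m2) ✓  (e2,m3) ✗  (e2,m5) ✓  (e2,m6) ✗  (e3,m1) ✓  (e3,m2) ✓  (e3,m3) ✗  (e3,m5) ✗
Counterexamples (restrictor pairs failing the scope): 6.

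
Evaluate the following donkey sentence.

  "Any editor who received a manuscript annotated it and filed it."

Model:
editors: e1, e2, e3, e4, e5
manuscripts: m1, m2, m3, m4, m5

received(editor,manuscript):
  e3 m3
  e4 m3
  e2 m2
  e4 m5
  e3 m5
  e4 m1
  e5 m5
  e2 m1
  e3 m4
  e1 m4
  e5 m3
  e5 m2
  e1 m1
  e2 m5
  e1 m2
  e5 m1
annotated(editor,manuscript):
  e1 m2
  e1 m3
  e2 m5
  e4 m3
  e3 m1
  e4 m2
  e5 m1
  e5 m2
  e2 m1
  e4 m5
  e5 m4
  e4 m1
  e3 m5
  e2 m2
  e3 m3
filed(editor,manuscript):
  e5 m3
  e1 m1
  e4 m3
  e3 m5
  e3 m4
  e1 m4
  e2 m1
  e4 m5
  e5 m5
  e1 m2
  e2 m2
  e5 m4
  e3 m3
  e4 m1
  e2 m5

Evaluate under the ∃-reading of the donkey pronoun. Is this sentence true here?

False

"it" takes "a manuscript" as antecedent — a donkey pronoun bound across the clause boundary.
Weak reading: every editor e with some received-manuscript has at least one received-manuscript m such that annotated(e,m) ∧ filed(e,m).
Per editor: e1:✓  e2:✓  e3:✓  e4:✓  e5:✗
e5 has no witness among its received-manuscripts.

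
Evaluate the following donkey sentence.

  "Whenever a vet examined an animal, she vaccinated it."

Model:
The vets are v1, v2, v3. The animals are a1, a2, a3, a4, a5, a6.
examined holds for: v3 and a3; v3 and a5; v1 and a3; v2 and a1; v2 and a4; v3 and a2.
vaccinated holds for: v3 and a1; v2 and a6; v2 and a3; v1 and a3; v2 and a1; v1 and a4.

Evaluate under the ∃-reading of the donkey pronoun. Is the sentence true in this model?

"it" takes "an animal" as antecedent — a donkey pronoun bound across the clause boundary.
Weak reading: every vet v with some examined-animal has at least one examined-animal a such that vaccinated(v,a).
Per vet: v1:✓  v2:✓  v3:✗
v3 has no witness among its examined-animals.

False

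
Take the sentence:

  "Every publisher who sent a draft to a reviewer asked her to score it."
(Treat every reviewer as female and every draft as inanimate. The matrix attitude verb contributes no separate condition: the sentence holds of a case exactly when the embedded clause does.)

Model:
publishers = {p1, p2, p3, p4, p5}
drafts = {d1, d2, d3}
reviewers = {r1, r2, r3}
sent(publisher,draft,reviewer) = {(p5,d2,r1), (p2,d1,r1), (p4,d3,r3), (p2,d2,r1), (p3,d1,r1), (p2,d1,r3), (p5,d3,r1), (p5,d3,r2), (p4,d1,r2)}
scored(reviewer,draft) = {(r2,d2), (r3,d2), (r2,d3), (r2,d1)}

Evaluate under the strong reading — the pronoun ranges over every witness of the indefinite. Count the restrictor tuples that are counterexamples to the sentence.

"her" takes "a reviewer" as antecedent and "it" takes "a draft"; both are donkey pronouns co-varying with the restrictor.
Strong reading: for every (p,d,r) with sent(p,d,r), scored(r,d).
Restrictor triples: (p2,d1,r1)→scored(r1,d1) ✗  (p2,d1,r3)→scored(r3,d1) ✗  (p2,d2,r1)→scored(r1,d2) ✗  (p3,d1,r1)→scored(r1,d1) ✗  (p4,d1,r2)→scored(r2,d1) ✓  (p4,d3,r3)→scored(r3,d3) ✗  (p5,d2,r1)→scored(r1,d2) ✗  (p5,d3,r1)→scored(r1,d3) ✗  (p5,d3,r2)→scored(r2,d3) ✓
Counterexamples (restrictor triples failing the scope): 7.

7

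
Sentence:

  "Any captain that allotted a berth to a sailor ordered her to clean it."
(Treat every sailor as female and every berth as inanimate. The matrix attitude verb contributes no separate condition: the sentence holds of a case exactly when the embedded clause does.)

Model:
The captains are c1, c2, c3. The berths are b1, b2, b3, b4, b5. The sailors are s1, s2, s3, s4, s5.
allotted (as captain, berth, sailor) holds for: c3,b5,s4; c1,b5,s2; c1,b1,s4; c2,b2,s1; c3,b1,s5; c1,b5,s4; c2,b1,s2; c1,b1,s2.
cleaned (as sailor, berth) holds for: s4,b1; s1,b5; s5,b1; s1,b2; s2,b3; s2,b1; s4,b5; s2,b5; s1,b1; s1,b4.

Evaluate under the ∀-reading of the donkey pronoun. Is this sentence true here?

True

"her" takes "a sailor" as antecedent and "it" takes "a berth"; both are donkey pronouns co-varying with the restrictor.
Strong reading: for every (c,b,s) with allotted(c,b,s), cleaned(s,b).
Restrictor triples: (c1,b1,s2)→cleaned(s2,b1) ✓  (c1,b1,s4)→cleaned(s4,b1) ✓  (c1,b5,s2)→cleaned(s2,b5) ✓  (c1,b5,s4)→cleaned(s4,b5) ✓  (c2,b1,s2)→cleaned(s2,b1) ✓  (c2,b2,s1)→cleaned(s1,b2) ✓  (c3,b1,s5)→cleaned(s5,b1) ✓  (c3,b5,s4)→cleaned(s4,b5) ✓
Every restrictor triple satisfies the scope.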